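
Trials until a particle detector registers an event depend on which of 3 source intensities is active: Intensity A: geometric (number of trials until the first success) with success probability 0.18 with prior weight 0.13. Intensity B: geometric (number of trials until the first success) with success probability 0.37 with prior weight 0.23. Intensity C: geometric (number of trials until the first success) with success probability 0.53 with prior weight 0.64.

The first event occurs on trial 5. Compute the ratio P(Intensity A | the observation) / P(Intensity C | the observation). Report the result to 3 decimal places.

The posterior odds equal the prior odds times the likelihood ratio: (w_i/w_j)·(f_i(x)/f_j(x)).
Component likelihoods at x = 5:
  f_A = 0.18·(1−0.18)^4 = 0.18·0.452122 = 0.0813819
  f_B = 0.37·(1−0.37)^4 = 0.37·0.15753 = 0.058286
  f_C = 0.53·(1−0.53)^4 = 0.53·0.0487968 = 0.0258623
Odds = (0.13/0.64) × (0.0813819/0.0258623) = 0.203125 × 3.14674 ≈ 0.639

0.639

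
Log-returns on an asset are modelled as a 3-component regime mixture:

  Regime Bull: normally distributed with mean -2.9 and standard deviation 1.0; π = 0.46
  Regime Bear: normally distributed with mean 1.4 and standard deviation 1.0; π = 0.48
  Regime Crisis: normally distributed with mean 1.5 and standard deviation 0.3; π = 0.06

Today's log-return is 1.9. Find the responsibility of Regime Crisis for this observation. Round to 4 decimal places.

0.1626

Apply Bayes' rule: the posterior for each component is proportional to its prior times its likelihood at x.
Normal densities:
  p_Bull = (1/(1.0·√(2π)))·exp(−(1.9−-2.9)²/(2·1.0²)) = 0.398942·exp(-11.52000) = 3.9613e-06
  p_Bear = (1/(1.0·√(2π)))·exp(−(1.9−1.4)²/(2·1.0²)) = 0.398942·exp(-0.12500) = 0.352065
  p_Crisis = (1/(0.3·√(2π)))·exp(−(1.9−1.5)²/(2·0.3²)) = 1.329808·exp(-0.88889) = 0.5467
Multiply by the mixture weights:
  π_Bull·p_Bull = 0.46 × 3.9613e-06 = 1.8222e-06
  π_Bear·p_Bear = 0.48 × 0.352065 = 0.168991
  π_Crisis·p_Crisis = 0.06 × 0.5467 = 0.032802
Normaliser: 1.8222e-06 + 0.168991 + 0.032802 = 0.201795
So the posterior for Regime Crisis is 0.032802 / 0.201795 ≈ 0.1626.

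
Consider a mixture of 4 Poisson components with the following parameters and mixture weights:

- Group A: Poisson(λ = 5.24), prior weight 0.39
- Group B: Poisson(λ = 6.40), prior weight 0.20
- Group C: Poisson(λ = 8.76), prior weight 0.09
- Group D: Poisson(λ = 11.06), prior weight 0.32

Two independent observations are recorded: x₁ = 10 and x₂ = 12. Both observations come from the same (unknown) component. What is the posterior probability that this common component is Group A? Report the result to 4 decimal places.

0.0083

P(component k | x) = w_k·f_k(x) / marginal(x), where marginal(x) = Σ_j w_j·f_j(x).
Since both observations come from the same component, the likelihood for component k is f_k(x₁)·f_k(x₂).
  f_A = [0.0227954] × [0.00474171] = 0.000108089
  f_B = [0.05279] × [0.0163809] = 0.000864749
  f_C = [0.115043] × [0.0668794] = 0.00769398
  f_D = [0.118711] × [0.110009] = 0.0130593
Prior × likelihood for each component:
  w_A·f_A = 0.39 × 0.000108089 = 4.21548e-05
  w_B·f_B = 0.20 × 0.000864749 = 0.00017295
  w_C·f_C = 0.09 × 0.00769398 = 0.000692458
  w_D·f_D = 0.32 × 0.0130593 = 0.00417897
Normaliser: 4.21548e-05 + 0.00017295 + 0.000692458 + 0.00417897 = 0.00508653
P(Group A | x₁,x₂) = 4.21548e-05 / 0.00508653 ≈ 0.0083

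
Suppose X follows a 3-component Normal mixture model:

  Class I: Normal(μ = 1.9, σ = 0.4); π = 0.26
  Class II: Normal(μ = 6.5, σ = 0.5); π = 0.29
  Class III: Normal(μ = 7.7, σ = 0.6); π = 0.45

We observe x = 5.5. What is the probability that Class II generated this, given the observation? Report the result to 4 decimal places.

0.9886

By Bayes' theorem, P(k | x) = P(Z=k) f_k(x) / Σ_j P(Z=j) f_j(x).
Normal densities:
  f_I = 2.56994e-18
  f_II = 0.107982
  f_III = 0.000800451
Multiply by the mixture weights:
  P(Z=I)·f_I = 0.26 × 2.56994e-18 = 6.68185e-19
  P(Z=II)·f_II = 0.29 × 0.107982 = 0.0313148
  P(Z=III)·f_III = 0.45 × 0.000800451 = 0.000360203
Denominator: 6.68185e-19 + 0.0313148 + 0.000360203 = 0.031675
Responsibility of Class II: 0.0313148 / 0.031675 ≈ 0.9886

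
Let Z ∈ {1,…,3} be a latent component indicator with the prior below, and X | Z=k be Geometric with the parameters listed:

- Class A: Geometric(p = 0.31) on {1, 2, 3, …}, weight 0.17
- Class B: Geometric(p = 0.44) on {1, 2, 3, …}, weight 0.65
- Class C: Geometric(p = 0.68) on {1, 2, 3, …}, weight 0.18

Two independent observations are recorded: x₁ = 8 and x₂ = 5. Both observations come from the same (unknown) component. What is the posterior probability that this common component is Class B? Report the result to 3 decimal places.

P(component k | x) = π_k·f_k(x) / marginal(x), where marginal(x) = Σ_j π_j·f_j(x).
Since both observations come from the same component, the likelihood for component k is f_k(x₁)·f_k(x₂).
  p_A = [0.0230837] × [0.0702681] = 0.00162205
  p_B = [0.00759922] × [0.0432718] = 0.000328832
  p_C = [0.000233646] × [0.00713032] = 1.66597e-06
Prior × likelihood for each component:
  π_A·p_A = 0.17 × 0.00162205 = 0.000275748
  π_B·p_B = 0.65 × 0.000328832 = 0.000213741
  π_C·p_C = 0.18 × 1.66597e-06 = 2.99875e-07
Sum: 0.000275748 + 0.000213741 + 2.99875e-07 = 0.000489788
Responsibility of Class B: 0.000213741 / 0.000489788 ≈ 0.436

0.436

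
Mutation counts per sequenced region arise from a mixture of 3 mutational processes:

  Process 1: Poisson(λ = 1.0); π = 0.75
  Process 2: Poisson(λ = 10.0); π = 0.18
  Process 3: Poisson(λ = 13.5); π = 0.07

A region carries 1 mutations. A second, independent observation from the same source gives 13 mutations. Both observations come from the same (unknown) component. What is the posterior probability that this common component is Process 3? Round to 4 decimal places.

The responsibility of component k is P(Z=k) f_k(x) divided by Σ_j P(Z=j) f_j(x).
Since both observations come from the same component, the likelihood for component k is f_k(x₁)·f_k(x₂).
  f_1 = [e^(−1.0)·1.0^1/1! = 0.367879] × [5.90779e-11] = 2.17336e-11
  f_2 = [e^(−10.0)·10.0^1/1! = 0.000453999] × [0.0729079] = 3.31002e-05
  f_3 = [e^(−13.5)·13.5^1/1! = 1.85079e-05] × [0.108914] = 2.01577e-06
Unnormalised posteriors:
  P(Z=1)·f_1 = 0.75 × 2.17336e-11 = 1.63002e-11
  P(Z=2)·f_2 = 0.18 × 3.31002e-05 = 5.95803e-06
  P(Z=3)·f_3 = 0.07 × 2.01577e-06 = 1.41104e-07
Denominator: 1.63002e-11 + 5.95803e-06 + 1.41104e-07 = 6.09915e-06
P(Process 3 | x) = 1.41104e-07 / 6.09915e-06 ≈ 0.0231

0.0231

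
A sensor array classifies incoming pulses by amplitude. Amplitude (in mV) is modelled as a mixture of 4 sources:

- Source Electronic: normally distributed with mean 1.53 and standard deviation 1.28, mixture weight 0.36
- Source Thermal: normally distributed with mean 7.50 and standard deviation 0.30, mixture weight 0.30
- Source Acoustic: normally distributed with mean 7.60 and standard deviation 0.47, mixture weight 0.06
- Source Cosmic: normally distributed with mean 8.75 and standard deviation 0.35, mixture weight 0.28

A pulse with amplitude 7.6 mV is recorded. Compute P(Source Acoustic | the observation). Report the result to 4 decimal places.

The responsibility of component k is π_k f_k(x) divided by Σ_j π_j f_j(x).
Evaluate each component's likelihood at the observed value:
  L_Electronic = 4.07773e-06
  L_Thermal = 1.25794
  L_Acoustic = 0.848813
  L_Cosmic = 0.00515867
Prior × likelihood for each component:
  π_Electronic·L_Electronic = 0.36 × 4.07773e-06 = 1.46798e-06
  π_Thermal·L_Thermal = 0.30 × 1.25794 = 0.377383
  π_Acoustic·L_Acoustic = 0.06 × 0.848813 = 0.0509288
  π_Cosmic·L_Cosmic = 0.28 × 0.00515867 = 0.00144443
Normaliser: 1.46798e-06 + 0.377383 + 0.0509288 + 0.00144443 = 0.429758
So the posterior for Source Acoustic is 0.0509288 / 0.429758 ≈ 0.1185.

0.1185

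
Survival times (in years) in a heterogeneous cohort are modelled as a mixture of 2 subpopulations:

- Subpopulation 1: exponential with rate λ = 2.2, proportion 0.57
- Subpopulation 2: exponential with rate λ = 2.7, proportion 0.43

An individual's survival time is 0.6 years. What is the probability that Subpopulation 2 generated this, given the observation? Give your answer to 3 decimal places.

Posterior ∝ prior × likelihood, so P(k | x) ∝ w_k f_k(x); normalise over all components.
Exponential densities:
  p_1 = 2.2·e^(−2.2·0.6) = 2.2·e^(−1.3200) = 0.587698
  p_2 = 2.7·e^(−2.7·0.6) = 2.7·e^(−1.6200) = 0.534326
Unnormalised posteriors:
  w_1·p_1 = 0.57 × 0.587698 = 0.334988
  w_2·p_2 = 0.43 × 0.534326 = 0.22976
Evidence: 0.334988 + 0.22976 = 0.564748
Responsibility of Subpopulation 2: 0.22976 / 0.564748 ≈ 0.407

0.407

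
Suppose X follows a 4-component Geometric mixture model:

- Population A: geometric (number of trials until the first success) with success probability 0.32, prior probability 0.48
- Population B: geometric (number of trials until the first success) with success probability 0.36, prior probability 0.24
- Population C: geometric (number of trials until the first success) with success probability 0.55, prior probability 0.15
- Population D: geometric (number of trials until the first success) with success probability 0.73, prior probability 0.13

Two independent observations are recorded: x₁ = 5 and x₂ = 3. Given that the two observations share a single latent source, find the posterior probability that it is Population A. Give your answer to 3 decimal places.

0.657

P(component k | x) = π_k·f_k(x) / marginal(x), where marginal(x) = Σ_j π_j·f_j(x).
Since both observations come from the same component, the likelihood for component k is f_k(x₁)·f_k(x₂).
  L_A = [0.0684204] × [0.147968] = 0.010124
  L_B = [0.060398] × [0.147456] = 0.00890604
  L_C = [0.0225534] × [0.111375] = 0.00251189
  L_D = [0.00387952] × [0.053217] = 0.000206456
Weight by the priors:
  π_A·L_A = 0.48 × 0.010124 = 0.00485953
  π_B·L_B = 0.24 × 0.00890604 = 0.00213745
  π_C·L_C = 0.15 × 0.00251189 = 0.000376783
  π_D·L_D = 0.13 × 0.000206456 = 2.68393e-05
Normaliser: 0.00485953 + 0.00213745 + 0.000376783 + 2.68393e-05 = 0.00740061
So the posterior for Population A is 0.00485953 / 0.00740061 ≈ 0.657.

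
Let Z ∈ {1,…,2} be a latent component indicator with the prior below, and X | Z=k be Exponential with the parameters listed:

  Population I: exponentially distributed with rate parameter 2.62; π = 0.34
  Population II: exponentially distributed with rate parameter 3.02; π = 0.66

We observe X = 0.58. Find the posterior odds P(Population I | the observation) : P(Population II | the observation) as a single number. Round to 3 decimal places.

Posterior odds = (w_i f_i(x)) / (w_j f_j(x)); the normalising sum cancels.
Evaluate each component's likelihood at the observed value:
  f_I = 0.573254
  f_II = 0.523958
Posterior odds = (w_I·f_I) / (w_II·f_II) = (0.34·0.573254) / (0.66·0.523958) = 0.194906 / 0.345812 ≈ 0.564

0.564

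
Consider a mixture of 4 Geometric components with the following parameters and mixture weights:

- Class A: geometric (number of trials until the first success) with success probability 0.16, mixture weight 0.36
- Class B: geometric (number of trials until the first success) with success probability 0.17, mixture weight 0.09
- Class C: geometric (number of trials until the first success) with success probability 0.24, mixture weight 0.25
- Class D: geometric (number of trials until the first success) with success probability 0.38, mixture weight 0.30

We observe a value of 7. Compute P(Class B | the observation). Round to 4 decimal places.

The responsibility of component k is π_k f_k(x) divided by Σ_j π_j f_j(x).
Geometric probabilities:
  p_A = 0.16·(1−0.16)^6 = 0.16·0.351298 = 0.0562077
  p_B = 0.17·(1−0.17)^6 = 0.17·0.32694 = 0.0555799
  p_C = 0.24·(1−0.24)^6 = 0.24·0.1927 = 0.046248
  p_D = 0.38·(1−0.38)^6 = 0.38·0.0568002 = 0.0215841
Prior × likelihood for each component:
  π_A·p_A = 0.36 × 0.0562077 = 0.0202348
  π_B·p_B = 0.09 × 0.0555799 = 0.00500219
  π_C·p_C = 0.25 × 0.046248 = 0.011562
  π_D·p_D = 0.30 × 0.0215841 = 0.00647523
Evidence: 0.0202348 + 0.00500219 + 0.011562 + 0.00647523 = 0.0432742
P(Class B | x) ≈ 0.1156

0.1156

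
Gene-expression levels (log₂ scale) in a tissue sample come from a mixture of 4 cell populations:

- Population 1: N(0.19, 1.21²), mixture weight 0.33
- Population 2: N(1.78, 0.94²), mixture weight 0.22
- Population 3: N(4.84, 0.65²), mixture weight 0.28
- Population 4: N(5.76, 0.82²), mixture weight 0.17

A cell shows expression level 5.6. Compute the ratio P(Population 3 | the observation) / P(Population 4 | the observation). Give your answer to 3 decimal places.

1.069

Posterior odds = (P(Z=i) f_i(x)) / (P(Z=j) f_j(x)); the normalising sum cancels.
Evaluate each component's likelihood at the observed value:
  L_1 = (1/(1.21·√(2π)))·exp(−(5.6−0.19)²/(2·1.21²)) = 0.329704·exp(-9.99525) = 1.50398e-05
  L_2 = (1/(0.94·√(2π)))·exp(−(5.6−1.78)²/(2·0.94²)) = 0.424407·exp(-8.25736) = 0.000110067
  L_3 = (1/(0.65·√(2π)))·exp(−(5.6−4.84)²/(2·0.65²)) = 0.613757·exp(-0.68355) = 0.309838
  L_4 = (1/(0.82·√(2π)))·exp(−(5.6−5.76)²/(2·0.82²)) = 0.486515·exp(-0.01904) = 0.477341
Odds = (0.28/0.17) × (0.309838/0.477341) = 1.64706 × 0.649091 ≈ 1.069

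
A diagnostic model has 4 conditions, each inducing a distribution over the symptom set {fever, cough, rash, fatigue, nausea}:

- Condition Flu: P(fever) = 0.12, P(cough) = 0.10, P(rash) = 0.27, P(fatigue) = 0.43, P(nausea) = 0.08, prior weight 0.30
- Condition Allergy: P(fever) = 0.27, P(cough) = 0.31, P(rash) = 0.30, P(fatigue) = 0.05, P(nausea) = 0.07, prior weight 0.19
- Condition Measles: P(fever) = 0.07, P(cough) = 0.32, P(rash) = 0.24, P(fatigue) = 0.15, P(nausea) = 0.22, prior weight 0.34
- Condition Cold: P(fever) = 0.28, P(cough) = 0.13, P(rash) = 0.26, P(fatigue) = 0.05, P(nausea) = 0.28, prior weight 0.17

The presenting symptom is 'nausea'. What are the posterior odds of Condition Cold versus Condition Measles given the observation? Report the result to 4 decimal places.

0.6364

The posterior odds equal the prior odds times the likelihood ratio: (P(Z=i)/P(Z=j))·(f_i(x)/f_j(x)).
Component likelihoods at x = 'nausea':
  p_Flu = 0.08
  p_Allergy = 0.07
  p_Measles = 0.22
  p_Cold = 0.28
Posterior odds = (P(Z=Cold)·p_Cold) / (P(Z=Measles)·p_Measles) = (0.17·0.28) / (0.34·0.22) = 0.0476 / 0.0748 ≈ 0.6364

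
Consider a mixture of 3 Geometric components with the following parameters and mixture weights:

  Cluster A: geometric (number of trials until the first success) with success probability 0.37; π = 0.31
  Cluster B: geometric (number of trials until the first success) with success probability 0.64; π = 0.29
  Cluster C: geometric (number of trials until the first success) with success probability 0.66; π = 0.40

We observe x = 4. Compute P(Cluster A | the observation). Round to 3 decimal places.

The responsibility of component k is π_k f_k(x) divided by Σ_j π_j f_j(x).
Geometric probabilities:
  p_A = 0.37·(1−0.37)^3 = 0.37·0.250047 = 0.0925174
  p_B = 0.64·(1−0.64)^3 = 0.64·0.046656 = 0.0298598
  p_C = 0.66·(1−0.66)^3 = 0.66·0.039304 = 0.0259406
Unnormalised posteriors:
  π_A·p_A = 0.31 × 0.0925174 = 0.0286804
  π_B·p_B = 0.29 × 0.0298598 = 0.00865935
  π_C·p_C = 0.40 × 0.0259406 = 0.0103763
Sum: 0.0286804 + 0.00865935 + 0.0103763 = 0.047716
So the posterior for Cluster A is 0.0286804 / 0.047716 ≈ 0.601.

0.601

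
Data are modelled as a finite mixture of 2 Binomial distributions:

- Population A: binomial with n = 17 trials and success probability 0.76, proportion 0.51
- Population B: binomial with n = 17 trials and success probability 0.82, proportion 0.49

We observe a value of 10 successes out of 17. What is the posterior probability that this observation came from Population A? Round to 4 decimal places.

0.7848

By Bayes' theorem, P(k | x) = P(Z=k) f_k(x) / Σ_j P(Z=j) f_j(x).
Component likelihoods at x = 10 successes out of 17:
  f_A = C(17,10)·0.76^10·0.24^7 = 19448·0.0642889·4.58647e-05 = 0.0573442
  f_B = C(17,10)·0.82^10·0.18^7 = 19448·0.137448·6.1222e-06 = 0.0163652
Weight by the priors:
  P(Z=A)·f_A = 0.51 × 0.0573442 = 0.0292455
  P(Z=B)·f_B = 0.49 × 0.0163652 = 0.00801894
Marginal: 0.0292455 + 0.00801894 = 0.0372645
Responsibility of Population A: 0.0292455 / 0.0372645 ≈ 0.7848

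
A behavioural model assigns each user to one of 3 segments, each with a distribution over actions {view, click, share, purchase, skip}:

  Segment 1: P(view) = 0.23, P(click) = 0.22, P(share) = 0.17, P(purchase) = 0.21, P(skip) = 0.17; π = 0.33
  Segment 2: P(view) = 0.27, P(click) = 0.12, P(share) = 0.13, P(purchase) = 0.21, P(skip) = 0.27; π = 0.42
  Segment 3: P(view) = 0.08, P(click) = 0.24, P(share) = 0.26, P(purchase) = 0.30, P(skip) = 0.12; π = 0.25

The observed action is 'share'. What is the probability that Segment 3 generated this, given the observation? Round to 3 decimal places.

P(component k | x) = P(Z=k)·f_k(x) / marginal(x), where marginal(x) = Σ_j P(Z=j)·f_j(x).
Evaluate each component's likelihood at the observed value:
  f_1 = P(share | comp) = 0.17
  f_2 = P(share | comp) = 0.13
  f_3 = P(share | comp) = 0.26
Prior × likelihood for each component:
  P(Z=1)·f_1 = 0.33 × 0.17 = 0.0561
  P(Z=2)·f_2 = 0.42 × 0.13 = 0.0546
  P(Z=3)·f_3 = 0.25 × 0.26 = 0.065
Sum: 0.0561 + 0.0546 + 0.065 = 0.1757
P(Segment 3 | 'share') ≈ 0.370

0.370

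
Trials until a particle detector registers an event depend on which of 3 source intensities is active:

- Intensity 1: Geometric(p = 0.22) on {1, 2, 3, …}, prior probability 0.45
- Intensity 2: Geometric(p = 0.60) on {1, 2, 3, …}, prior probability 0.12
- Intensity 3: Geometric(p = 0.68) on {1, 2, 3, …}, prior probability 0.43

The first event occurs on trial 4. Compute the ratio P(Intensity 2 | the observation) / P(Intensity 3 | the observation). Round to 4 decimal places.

0.4809

Only the two components matter; the odds are (w_i f_i(x)) / (w_j f_j(x)).
Geometric probabilities:
  f_1 = 0.22·(1−0.22)^3 = 0.22·0.474552 = 0.104401
  f_2 = 0.60·(1−0.60)^3 = 0.60·0.064 = 0.0384
  f_3 = 0.68·(1−0.68)^3 = 0.68·0.032768 = 0.0222822
Odds = (0.12/0.43) × (0.0384/0.0222822) = 0.27907 × 1.72335 ≈ 0.4809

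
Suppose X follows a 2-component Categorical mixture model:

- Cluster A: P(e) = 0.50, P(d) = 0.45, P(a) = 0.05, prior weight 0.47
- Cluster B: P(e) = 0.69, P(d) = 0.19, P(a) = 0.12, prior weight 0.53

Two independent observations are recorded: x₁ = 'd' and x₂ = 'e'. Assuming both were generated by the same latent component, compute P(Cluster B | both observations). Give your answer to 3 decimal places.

0.397

The responsibility of component k is π_k f_k(x) divided by Σ_j π_j f_j(x).
Since both observations come from the same component, the likelihood for component k is f_k(x₁)·f_k(x₂).
  L_A = [P(d | comp) = 0.45] × [0.5] = 0.225
  L_B = [P(d | comp) = 0.19] × [0.69] = 0.1311
Unnormalised posteriors:
  π_A·L_A = 0.47 × 0.225 = 0.10575
  π_B·L_B = 0.53 × 0.1311 = 0.069483
Sum: 0.10575 + 0.069483 = 0.175233
Responsibility of Cluster B: 0.069483 / 0.175233 ≈ 0.397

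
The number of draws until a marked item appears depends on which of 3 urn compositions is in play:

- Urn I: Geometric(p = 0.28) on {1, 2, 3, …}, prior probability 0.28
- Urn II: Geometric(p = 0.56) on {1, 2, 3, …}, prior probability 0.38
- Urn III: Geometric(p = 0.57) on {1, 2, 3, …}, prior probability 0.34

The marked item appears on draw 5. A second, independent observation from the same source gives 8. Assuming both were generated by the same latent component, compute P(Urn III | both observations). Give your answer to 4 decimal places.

0.0167

Posterior ∝ prior × likelihood, so P(k | x) ∝ P(Z=k) f_k(x); normalise over all components.
Since both observations come from the same component, the likelihood for component k is f_k(x₁)·f_k(x₂).
  f_I = [0.0752468] × [0.0280857] = 0.00211336
  f_II = [0.0209893] × [0.00178796] = 3.7528e-05
  f_III = [0.0194872] × [0.00154937] = 3.01928e-05
Prior × likelihood for each component:
  P(Z=I)·f_I = 0.28 × 0.00211336 = 0.000591741
  P(Z=II)·f_II = 0.38 × 3.7528e-05 = 1.42606e-05
  P(Z=III)·f_III = 0.34 × 3.01928e-05 = 1.02655e-05
Marginal: 0.000591741 + 1.42606e-05 + 1.02655e-05 = 0.000616267
P(Urn III | data) ≈ 0.0167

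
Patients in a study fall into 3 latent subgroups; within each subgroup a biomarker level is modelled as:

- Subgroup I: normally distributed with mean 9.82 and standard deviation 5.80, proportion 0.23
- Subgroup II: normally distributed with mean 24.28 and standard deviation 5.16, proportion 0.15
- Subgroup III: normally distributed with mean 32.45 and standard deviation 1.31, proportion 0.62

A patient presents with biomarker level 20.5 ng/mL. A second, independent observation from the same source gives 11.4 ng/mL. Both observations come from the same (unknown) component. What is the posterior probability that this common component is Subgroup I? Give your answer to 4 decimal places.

0.8635

P(component k | x) = w_k·f_k(x) / marginal(x), where marginal(x) = Σ_j w_j·f_j(x).
Since both observations come from the same component, the likelihood for component k is f_k(x₁)·f_k(x₂).
  f_I = [0.0126243] × [0.0662777] = 0.000836707
  f_II = [0.0591194] × [0.00343001] = 0.00020278
  f_III = [2.59466e-19] × [2.60332e-57] = 6.75473e-76
Weight by the priors:
  w_I·f_I = 0.23 × 0.000836707 = 0.000192443
  w_II·f_II = 0.15 × 0.00020278 = 3.0417e-05
  w_III·f_III = 0.62 × 6.75473e-76 = 4.18794e-76
Denominator: 0.000192443 + 3.0417e-05 + 4.18794e-76 = 0.00022286
P(Subgroup I | x₁,x₂) = 0.000192443 / 0.00022286 ≈ 0.8635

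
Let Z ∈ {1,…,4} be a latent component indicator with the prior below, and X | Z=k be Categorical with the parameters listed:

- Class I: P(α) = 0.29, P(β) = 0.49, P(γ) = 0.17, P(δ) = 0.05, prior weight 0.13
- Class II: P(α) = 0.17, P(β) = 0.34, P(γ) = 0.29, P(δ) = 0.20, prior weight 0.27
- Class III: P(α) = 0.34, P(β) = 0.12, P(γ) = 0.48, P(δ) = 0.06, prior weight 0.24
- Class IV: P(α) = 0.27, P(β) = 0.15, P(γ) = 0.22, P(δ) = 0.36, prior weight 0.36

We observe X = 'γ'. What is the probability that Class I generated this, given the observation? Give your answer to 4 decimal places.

By Bayes' theorem, P(k | x) = w_k f_k(x) / Σ_j w_j f_j(x).
Categorical probabilities:
  p_I = P(γ | comp) = 0.17
  p_II = P(γ | comp) = 0.29
  p_III = P(γ | comp) = 0.48
  p_IV = P(γ | comp) = 0.22
Multiply by the mixture weights:
  w_I·p_I = 0.13 × 0.17 = 0.0221
  w_II·p_II = 0.27 × 0.29 = 0.0783
  w_III·p_III = 0.24 × 0.48 = 0.1152
  w_IV·p_IV = 0.36 × 0.22 = 0.0792
Normaliser: 0.0221 + 0.0783 + 0.1152 + 0.0792 = 0.2948
P(Class I | x) = 0.0221 / 0.2948 ≈ 0.0750

0.0750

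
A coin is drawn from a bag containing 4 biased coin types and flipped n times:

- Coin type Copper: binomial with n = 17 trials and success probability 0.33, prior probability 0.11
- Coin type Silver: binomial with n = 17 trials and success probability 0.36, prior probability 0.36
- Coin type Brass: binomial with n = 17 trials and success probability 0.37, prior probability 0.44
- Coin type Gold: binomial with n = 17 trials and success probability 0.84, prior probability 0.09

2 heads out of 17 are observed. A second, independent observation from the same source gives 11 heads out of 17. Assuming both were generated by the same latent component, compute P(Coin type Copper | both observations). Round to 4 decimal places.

0.1027

Apply Bayes' rule: the posterior for each component is proportional to its prior times its likelihood at x.
Since both observations come from the same component, the likelihood for component k is f_k(x₁)·f_k(x₂).
  p_Copper = [C(17,2)·0.33^2·0.67^15 = 136·0.1089·0.00246106 = 0.0364493] × [0.00565825] = 0.000206239
  p_Silver = [C(17,2)·0.36^2·0.64^15 = 136·0.1296·0.00123794 = 0.0218194] × [0.0111941] = 0.000244248
  p_Brass = [C(17,2)·0.37^2·0.63^15 = 136·0.1369·0.000977481 = 0.0181991] × [0.0137671] = 0.000250549
  p_Gold = [C(17,2)·0.84^2·0.16^15 = 136·0.7056·1.15292e-12 = 1.10636e-10] × [0.0305051] = 3.37497e-12
Multiply by the mixture weights:
  π_Copper·p_Copper = 0.11 × 0.000206239 = 2.26863e-05
  π_Silver·p_Silver = 0.36 × 0.000244248 = 8.79293e-05
  π_Brass·p_Brass = 0.44 × 0.000250549 = 0.000110242
  π_Gold·p_Gold = 0.09 × 3.37497e-12 = 3.03747e-13
Denominator: 2.26863e-05 + 8.79293e-05 + 0.000110242 + 3.03747e-13 = 0.000220857
P(Coin type Copper | x₁, x₂) ≈ 0.1027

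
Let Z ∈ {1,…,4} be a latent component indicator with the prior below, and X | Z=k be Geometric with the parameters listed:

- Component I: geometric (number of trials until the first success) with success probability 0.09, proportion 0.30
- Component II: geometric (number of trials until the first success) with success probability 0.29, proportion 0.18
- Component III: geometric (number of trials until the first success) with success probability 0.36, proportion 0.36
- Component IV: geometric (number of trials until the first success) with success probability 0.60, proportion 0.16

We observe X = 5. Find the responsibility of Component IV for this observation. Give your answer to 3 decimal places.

Posterior ∝ prior × likelihood, so P(k | x) ∝ P(Z=k) f_k(x); normalise over all components.
Geometric probabilities:
  p_I = 0.0617175
  p_II = 0.0736939
  p_III = 0.060398
  p_IV = 0.01536
Prior × likelihood for each component:
  P(Z=I)·p_I = 0.30 × 0.0617175 = 0.0185152
  P(Z=II)·p_II = 0.18 × 0.0736939 = 0.0132649
  P(Z=III)·p_III = 0.36 × 0.060398 = 0.0217433
  P(Z=IV)·p_IV = 0.16 × 0.01536 = 0.0024576
Marginal: 0.0185152 + 0.0132649 + 0.0217433 + 0.0024576 = 0.055981
P(Component IV | the observation) ≈ 0.044

0.044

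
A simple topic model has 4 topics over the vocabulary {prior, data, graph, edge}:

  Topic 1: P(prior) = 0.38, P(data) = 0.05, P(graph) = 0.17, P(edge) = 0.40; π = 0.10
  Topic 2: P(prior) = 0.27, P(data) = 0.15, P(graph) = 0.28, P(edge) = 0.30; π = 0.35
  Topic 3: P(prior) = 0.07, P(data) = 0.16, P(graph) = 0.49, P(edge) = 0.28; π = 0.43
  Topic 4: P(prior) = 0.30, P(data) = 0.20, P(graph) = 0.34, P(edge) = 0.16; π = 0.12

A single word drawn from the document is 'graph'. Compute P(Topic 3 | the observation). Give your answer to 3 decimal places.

0.575

P(component k | x) = w_k·f_k(x) / marginal(x), where marginal(x) = Σ_j w_j·f_j(x).
Evaluate each component's likelihood at the observed value:
  L_1 = 0.17
  L_2 = 0.28
  L_3 = 0.49
  L_4 = 0.34
Multiply by the mixture weights:
  w_1·L_1 = 0.10 × 0.17 = 0.017
  w_2·L_2 = 0.35 × 0.28 = 0.098
  w_3·L_3 = 0.43 × 0.49 = 0.2107
  w_4·L_4 = 0.12 × 0.34 = 0.0408
Sum: 0.017 + 0.098 + 0.2107 + 0.0408 = 0.3665
Responsibility of Topic 3: 0.2107 / 0.3665 ≈ 0.575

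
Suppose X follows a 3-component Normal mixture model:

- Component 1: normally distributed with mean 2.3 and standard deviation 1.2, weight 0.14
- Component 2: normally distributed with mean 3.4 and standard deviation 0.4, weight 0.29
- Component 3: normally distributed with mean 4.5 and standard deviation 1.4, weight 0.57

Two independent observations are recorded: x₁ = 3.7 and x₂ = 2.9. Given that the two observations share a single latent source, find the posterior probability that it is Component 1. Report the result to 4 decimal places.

0.0544

P(component k | x) = w_k·f_k(x) / marginal(x), where marginal(x) = Σ_j w_j·f_j(x).
Since both observations come from the same component, the likelihood for component k is f_k(x₁)·f_k(x₂).
  p_1 = [(1/(1.2·√(2π)))·exp(−(3.7−2.3)²/(2·1.2²)) = 0.332452·exp(-0.68056) = 0.168332] × [0.293388] = 0.0493866
  p_2 = [(1/(0.4·√(2π)))·exp(−(3.7−3.4)²/(2·0.4²)) = 0.997356·exp(-0.28125) = 0.752844] × [0.456623] = 0.343765
  p_3 = [(1/(1.4·√(2π)))·exp(−(3.7−4.5)²/(2·1.4²)) = 0.284959·exp(-0.16327) = 0.242034] × [0.148307] = 0.0358953
Unnormalised posteriors:
  w_1·p_1 = 0.14 × 0.0493866 = 0.00691413
  w_2·p_2 = 0.29 × 0.343765 = 0.099692
  w_3·p_3 = 0.57 × 0.0358953 = 0.0204603
Normaliser: 0.00691413 + 0.099692 + 0.0204603 = 0.127066
So the posterior for Component 1 is 0.00691413 / 0.127066 ≈ 0.0544.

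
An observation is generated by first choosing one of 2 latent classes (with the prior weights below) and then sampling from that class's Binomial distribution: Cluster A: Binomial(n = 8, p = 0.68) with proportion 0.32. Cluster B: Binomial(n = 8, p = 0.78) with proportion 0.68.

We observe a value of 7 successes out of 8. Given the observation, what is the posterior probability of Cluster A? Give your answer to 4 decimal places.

The responsibility of component k is π_k f_k(x) divided by Σ_j π_j f_j(x).
Binomial probabilities:
  p_A = C(8,7)·0.68^7·0.32^1 = 8·0.0672299·0.32 = 0.172109
  p_B = C(8,7)·0.78^7·0.22^1 = 8·0.175656·0.22 = 0.309154
Unnormalised posteriors:
  π_A·p_A = 0.32 × 0.172109 = 0.0550747
  π_B·p_B = 0.68 × 0.309154 = 0.210225
Normaliser: 0.0550747 + 0.210225 = 0.265299
P(Cluster A | x) ≈ 0.2076

0.2076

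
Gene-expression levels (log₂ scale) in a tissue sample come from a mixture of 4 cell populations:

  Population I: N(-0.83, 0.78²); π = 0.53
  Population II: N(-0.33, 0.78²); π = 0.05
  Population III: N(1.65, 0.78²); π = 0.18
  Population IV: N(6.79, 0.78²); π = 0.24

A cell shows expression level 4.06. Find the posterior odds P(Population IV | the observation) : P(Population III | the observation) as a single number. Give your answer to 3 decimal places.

0.345

Since P(k|x) ∝ w_k f_k(x), the posterior odds are w_i f_i(x) / (w_j f_j(x)).
Evaluate each component's likelihood at the observed value:
  L_I = (1/(0.78·√(2π)))·exp(−(4.06−-0.83)²/(2·0.78²)) = 0.511464·exp(-19.65163) = 1.49356e-09
  L_II = (1/(0.78·√(2π)))·exp(−(4.06−-0.33)²/(2·0.78²)) = 0.511464·exp(-15.83835) = 6.76564e-08
  L_III = (1/(0.78·√(2π)))·exp(−(4.06−1.65)²/(2·0.78²)) = 0.511464·exp(-4.77326) = 0.00432331
  L_IV = (1/(0.78·√(2π)))·exp(−(4.06−6.79)²/(2·0.78²)) = 0.511464·exp(-6.12500) = 0.00111882
Posterior odds = (w_IV·L_IV) / (w_III·L_III) = (0.24·0.00111882) / (0.18·0.00432331) = 0.000268518 / 0.000778195 ≈ 0.345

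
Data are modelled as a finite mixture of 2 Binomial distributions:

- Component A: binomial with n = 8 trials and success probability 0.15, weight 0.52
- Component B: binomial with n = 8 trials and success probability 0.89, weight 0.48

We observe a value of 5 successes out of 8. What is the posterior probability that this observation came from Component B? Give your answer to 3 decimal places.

By Bayes' theorem, P(k | x) = P(Z=k) f_k(x) / Σ_j P(Z=j) f_j(x).
Component likelihoods at x = 5 successes out of 8:
  p_A = 0.00261157
  p_B = 0.0416213
Weight by the priors:
  P(Z=A)·p_A = 0.52 × 0.00261157 = 0.00135801
  P(Z=B)·p_B = 0.48 × 0.0416213 = 0.0199782
Evidence: 0.00135801 + 0.0199782 = 0.0213363
So the posterior for Component B is 0.0199782 / 0.0213363 ≈ 0.936.

0.936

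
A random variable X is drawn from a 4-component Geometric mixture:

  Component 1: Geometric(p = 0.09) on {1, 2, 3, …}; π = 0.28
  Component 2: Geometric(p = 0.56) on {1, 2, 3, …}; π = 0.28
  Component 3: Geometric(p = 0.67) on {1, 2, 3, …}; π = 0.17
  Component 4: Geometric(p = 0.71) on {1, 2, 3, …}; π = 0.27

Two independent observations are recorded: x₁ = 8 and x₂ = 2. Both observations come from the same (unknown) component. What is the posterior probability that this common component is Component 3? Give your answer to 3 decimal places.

By Bayes' theorem, P(k | x) = w_k f_k(x) / Σ_j w_j f_j(x).
Since both observations come from the same component, the likelihood for component k is f_k(x₁)·f_k(x₂).
  L_1 = [0.0465085] × [0.0819] = 0.00380905
  L_2 = [0.00178796] × [0.2464] = 0.000440552
  L_3 = [0.000285544] × [0.2211] = 6.31337e-05
  L_4 = [0.000122474] × [0.2059] = 2.52174e-05
Weight by the priors:
  w_1·L_1 = 0.28 × 0.00380905 = 0.00106653
  w_2·L_2 = 0.28 × 0.000440552 = 0.000123355
  w_3·L_3 = 0.17 × 6.31337e-05 = 1.07327e-05
  w_4·L_4 = 0.27 × 2.52174e-05 = 6.8087e-06
Marginal: 0.00106653 + 0.000123355 + 1.07327e-05 + 6.8087e-06 = 0.00120743
P(Component 3 | x₁, x₂) ≈ 0.009

0.009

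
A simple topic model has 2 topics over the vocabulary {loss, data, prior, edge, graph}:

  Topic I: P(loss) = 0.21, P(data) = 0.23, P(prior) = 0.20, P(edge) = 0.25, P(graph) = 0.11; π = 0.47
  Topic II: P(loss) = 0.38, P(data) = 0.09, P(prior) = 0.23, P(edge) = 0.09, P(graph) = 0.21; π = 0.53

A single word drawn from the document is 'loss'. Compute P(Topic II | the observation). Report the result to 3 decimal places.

P(component k | x) = w_k·f_k(x) / marginal(x), where marginal(x) = Σ_j w_j·f_j(x).
Evaluate each component's likelihood at the observed value:
  L_I = 0.21
  L_II = 0.38
Unnormalised posteriors:
  w_I·L_I = 0.47 × 0.21 = 0.0987
  w_II·L_II = 0.53 × 0.38 = 0.2014
Sum: 0.0987 + 0.2014 = 0.3001
P(Topic II | data) = 0.2014 / 0.3001 ≈ 0.671

0.671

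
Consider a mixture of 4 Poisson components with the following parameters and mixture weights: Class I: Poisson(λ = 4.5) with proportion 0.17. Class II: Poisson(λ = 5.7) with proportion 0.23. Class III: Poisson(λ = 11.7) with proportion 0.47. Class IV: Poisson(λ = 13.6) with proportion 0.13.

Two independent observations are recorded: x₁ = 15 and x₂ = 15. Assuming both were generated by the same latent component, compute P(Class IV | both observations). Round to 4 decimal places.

0.3611

Posterior ∝ prior × likelihood, so P(k | x) ∝ π_k f_k(x); normalise over all components.
Since both observations come from the same component, the likelihood for component k is f_k(x₁)·f_k(x₂).
  p_I = [e^(−4.5)·4.5^15/15! = 5.33781e-05] × [5.33781e-05] = 2.84922e-09
  p_II = [e^(−5.7)·5.7^15/15! = 0.000557371] × [0.000557371] = 3.10663e-07
  p_III = [e^(−11.7)·11.7^15/15! = 0.066841] × [0.066841] = 0.00446772
  p_IV = [e^(−13.6)·13.6^15/15! = 0.0955386] × [0.0955386] = 0.00912763
Multiply by the mixture weights:
  π_I·p_I = 0.17 × 2.84922e-09 = 4.84367e-10
  π_II·p_II = 0.23 × 3.10663e-07 = 7.14525e-08
  π_III·p_III = 0.47 × 0.00446772 = 0.00209983
  π_IV·p_IV = 0.13 × 0.00912763 = 0.00118659
Sum: 4.84367e-10 + 7.14525e-08 + 0.00209983 + 0.00118659 = 0.00328649
P(Class IV | data) = 0.00118659 / 0.00328649 ≈ 0.3611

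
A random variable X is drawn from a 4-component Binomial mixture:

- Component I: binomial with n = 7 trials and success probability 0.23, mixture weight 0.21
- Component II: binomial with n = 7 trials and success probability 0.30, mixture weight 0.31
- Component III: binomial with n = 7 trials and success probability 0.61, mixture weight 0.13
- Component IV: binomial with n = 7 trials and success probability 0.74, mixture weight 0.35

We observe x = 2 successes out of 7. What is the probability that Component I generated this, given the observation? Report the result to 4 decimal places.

The responsibility of component k is π_k f_k(x) divided by Σ_j π_j f_j(x).
Binomial probabilities:
  L_I = C(7,2)·0.23^2·0.77^5 = 21·0.0529·0.270678 = 0.300697
  L_II = C(7,2)·0.30^2·0.70^5 = 21·0.09·0.16807 = 0.317652
  L_III = C(7,2)·0.61^2·0.39^5 = 21·0.3721·0.00902242 = 0.0705021
  L_IV = C(7,2)·0.74^2·0.26^5 = 21·0.5476·0.00118814 = 0.0136631
Weight by the priors:
  π_I·L_I = 0.21 × 0.300697 = 0.0631463
  π_II·L_II = 0.31 × 0.317652 = 0.0984722
  π_III·L_III = 0.13 × 0.0705021 = 0.00916527
  π_IV·L_IV = 0.35 × 0.0136631 = 0.00478209
Denominator: 0.0631463 + 0.0984722 + 0.00916527 + 0.00478209 = 0.175566
So the posterior for Component I is 0.0631463 / 0.175566 ≈ 0.3597.

0.3597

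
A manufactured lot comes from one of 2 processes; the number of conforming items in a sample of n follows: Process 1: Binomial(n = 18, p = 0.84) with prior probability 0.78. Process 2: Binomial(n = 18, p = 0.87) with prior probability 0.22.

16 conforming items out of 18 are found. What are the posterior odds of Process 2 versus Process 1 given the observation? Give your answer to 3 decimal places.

0.326

Only the two components matter; the odds are (π_i f_i(x)) / (π_j f_j(x)).
Evaluate each component's likelihood at the observed value:
  f_1 = C(18,16)·0.84^16·0.16^2 = 153·0.0614425·0.0256 = 0.240658
  f_2 = C(18,16)·0.87^16·0.13^2 = 153·0.107723·0.0169 = 0.278539
Posterior odds = (π_2·f_2) / (π_1·f_1) = (0.22·0.278539) / (0.78·0.240658) = 0.0612786 / 0.187713 ≈ 0.326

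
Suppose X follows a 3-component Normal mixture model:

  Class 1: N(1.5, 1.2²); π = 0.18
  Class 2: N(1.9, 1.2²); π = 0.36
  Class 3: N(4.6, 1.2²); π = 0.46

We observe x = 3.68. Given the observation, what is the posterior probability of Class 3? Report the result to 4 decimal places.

0.6895

The responsibility of component k is π_k f_k(x) divided by Σ_j π_j f_j(x).
Component likelihoods at x = 3.68:
  L_1 = 0.0638385
  L_2 = 0.110648
  L_3 = 0.247796
Weight by the priors:
  π_1·L_1 = 0.18 × 0.0638385 = 0.0114909
  π_2·L_2 = 0.36 × 0.110648 = 0.0398334
  π_3·L_3 = 0.46 × 0.247796 = 0.113986
Normaliser: 0.0114909 + 0.0398334 + 0.113986 = 0.165311
P(Class 3 | 3.68) ≈ 0.6895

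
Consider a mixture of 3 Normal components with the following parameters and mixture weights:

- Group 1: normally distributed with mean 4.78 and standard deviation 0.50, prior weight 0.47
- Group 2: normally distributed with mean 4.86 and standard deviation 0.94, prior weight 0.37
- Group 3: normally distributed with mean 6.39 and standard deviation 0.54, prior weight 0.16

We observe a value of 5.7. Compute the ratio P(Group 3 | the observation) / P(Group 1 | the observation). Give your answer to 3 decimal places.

0.757

Posterior odds = (π_i f_i(x)) / (π_j f_j(x)); the normalising sum cancels.
Normal densities:
  f_1 = 0.146814
  f_2 = 0.284694
  f_3 = 0.32657
0.0522512 / 0.0690024 ≈ 0.757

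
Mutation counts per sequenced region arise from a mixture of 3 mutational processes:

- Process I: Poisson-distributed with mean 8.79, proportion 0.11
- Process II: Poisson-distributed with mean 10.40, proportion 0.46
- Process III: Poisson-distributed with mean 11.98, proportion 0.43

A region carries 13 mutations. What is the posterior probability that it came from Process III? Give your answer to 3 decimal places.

Apply Bayes' rule: the posterior for each component is proportional to its prior times its likelihood at x.
Component likelihoods at x = 13 mutations:
  L_I = 0.0457221
  L_II = 0.0813749
  L_III = 0.105393
Prior × likelihood for each component:
  π_I·L_I = 0.11 × 0.0457221 = 0.00502944
  π_II·L_II = 0.46 × 0.0813749 = 0.0374325
  π_III·L_III = 0.43 × 0.105393 = 0.0453188
Evidence: 0.00502944 + 0.0374325 + 0.0453188 = 0.0877807
So the posterior for Process III is 0.0453188 / 0.0877807 ≈ 0.516.

0.516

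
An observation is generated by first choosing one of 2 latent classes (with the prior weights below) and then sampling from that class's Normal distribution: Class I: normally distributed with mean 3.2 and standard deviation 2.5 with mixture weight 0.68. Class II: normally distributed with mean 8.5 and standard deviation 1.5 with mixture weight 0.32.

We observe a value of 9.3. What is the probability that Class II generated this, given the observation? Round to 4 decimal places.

0.9303

By Bayes' theorem, P(k | x) = P(Z=k) f_k(x) / Σ_j P(Z=j) f_j(x).
Evaluate each component's likelihood at the observed value:
  p_I = 0.00813134
  p_II = 0.230703
Prior × likelihood for each component:
  P(Z=I)·p_I = 0.68 × 0.00813134 = 0.00552931
  P(Z=II)·p_II = 0.32 × 0.230703 = 0.0738248
Normaliser: 0.00552931 + 0.0738248 = 0.0793541
P(Class II | x) = 0.0738248 / 0.0793541 ≈ 0.9303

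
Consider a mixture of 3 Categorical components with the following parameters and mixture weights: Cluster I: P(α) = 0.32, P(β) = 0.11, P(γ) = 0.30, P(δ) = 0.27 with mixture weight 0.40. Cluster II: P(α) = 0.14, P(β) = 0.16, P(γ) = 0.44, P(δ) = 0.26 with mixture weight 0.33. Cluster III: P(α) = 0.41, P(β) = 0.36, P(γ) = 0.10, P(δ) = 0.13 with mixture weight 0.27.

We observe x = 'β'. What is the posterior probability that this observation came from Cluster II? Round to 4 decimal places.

0.2722

P(component k | x) = w_k·f_k(x) / marginal(x), where marginal(x) = Σ_j w_j·f_j(x).
Component likelihoods at x = 'β':
  p_I = P(β | comp) = 0.11
  p_II = P(β | comp) = 0.16
  p_III = P(β | comp) = 0.36
Prior × likelihood for each component:
  w_I·p_I = 0.40 × 0.11 = 0.044
  w_II·p_II = 0.33 × 0.16 = 0.0528
  w_III·p_III = 0.27 × 0.36 = 0.0972
Evidence: 0.044 + 0.0528 + 0.0972 = 0.194
P(Cluster II | 'β') ≈ 0.2722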